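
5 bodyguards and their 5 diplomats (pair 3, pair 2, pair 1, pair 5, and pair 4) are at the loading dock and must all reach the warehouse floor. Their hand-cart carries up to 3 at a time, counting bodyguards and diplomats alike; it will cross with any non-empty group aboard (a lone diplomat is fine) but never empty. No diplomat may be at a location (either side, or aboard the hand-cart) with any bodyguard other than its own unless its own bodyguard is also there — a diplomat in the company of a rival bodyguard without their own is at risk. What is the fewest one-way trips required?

11

Counting alone: each trip to the warehouse floor takes at most 3 across and each return brings at least 1 back, so after t trips out (and t−1 returns) at most 3t − (t−1) of the 10 are across; that first reaches 10 at t = 5, so at least 9 crossings are needed.
The safety rule pushes this higher. Following every safe sequence of crossings, the most of the 10 that can be at the warehouse floor as the hand-cart arrives there on crossing 9 is 9 — never all 10.
So no plan with fewer than 11 crossings exists, and this one achieves 11:
1. bodyguard 3 and diplomat 3 cross → the warehouse floor.
2. bodyguard 3 crosses ← the loading dock.
3. diplomat 1, diplomat 2, and diplomat 5 cross → the warehouse floor.
4. diplomat 3 crosses ← the loading dock.
5. bodyguard 1, bodyguard 2, and bodyguard 5 cross → the warehouse floor.
6. bodyguard 2 and diplomat 2 cross ← the loading dock.
7. bodyguard 2, bodyguard 3, and bodyguard 4 cross → the warehouse floor.
8. diplomat 1 crosses ← the loading dock.
9. diplomat 2 and diplomat 3 cross → the warehouse floor.
10. diplomat 3 crosses ← the loading dock.
11. diplomat 1, diplomat 3, and diplomat 4 cross → the warehouse floor.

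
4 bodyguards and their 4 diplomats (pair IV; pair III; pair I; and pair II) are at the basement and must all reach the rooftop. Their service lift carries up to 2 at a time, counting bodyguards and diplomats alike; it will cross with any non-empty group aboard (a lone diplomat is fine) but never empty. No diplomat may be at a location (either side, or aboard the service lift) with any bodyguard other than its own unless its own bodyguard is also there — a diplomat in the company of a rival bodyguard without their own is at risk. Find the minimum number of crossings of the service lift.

impossible

Following every safe sequence of crossings from the start, the most of the 8 that can be at the rooftop as the service lift arrives there on crossings 1, 3, 5 is 2, 3, 4 respectively; the best ever achieved is 4 of 8.
From crossing 7 on, no configuration arises that was not already reachable earlier: only 44 distinct safe configurations (who is on which side, and where the service lift is) can ever be reached, none of them has everyone across, and every continuation just revisits them. So no valid plan exists.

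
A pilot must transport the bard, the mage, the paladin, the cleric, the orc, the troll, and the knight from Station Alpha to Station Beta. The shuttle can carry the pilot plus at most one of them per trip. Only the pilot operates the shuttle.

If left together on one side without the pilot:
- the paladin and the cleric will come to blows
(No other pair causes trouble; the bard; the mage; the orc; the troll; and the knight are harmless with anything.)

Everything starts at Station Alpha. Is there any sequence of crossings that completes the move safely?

Yes

1. Pilot goes to Station Beta with the paladin.  [Station Alpha: the bard, the cleric, the knight, the mage, the orc, the troll | Station Beta: the paladin]
2. Pilot goes back to Station Alpha alone.  [Station Alpha: the bard, the cleric, the knight, the mage, the orc, the troll | Station Beta: the paladin]
3. Pilot goes to Station Beta with the bard.  [Station Alpha: the cleric, the knight, the mage, the orc, the troll | Station Beta: the bard, the paladin]
4. Pilot goes back to Station Alpha alone.  [Station Alpha: the cleric, the knight, the mage, the orc, the troll | Station Beta: the bard, the paladin]
5. Pilot goes to Station Beta with the mage.  [Station Alpha: the cleric, the knight, the orc, the troll | Station Beta: the bard, the mage, the paladin]
6. Pilot goes back to Station Alpha alone.  [Station Alpha: the cleric, the knight, the orc, the troll | Station Beta: the bard, the mage, the paladin]
7. Pilot goes to Station Beta with the orc.  [Station Alpha: the cleric, the knight, the troll | Station Beta: the bard, the mage, the orc, the paladin]
8. Pilot goes back to Station Alpha alone.  [Station Alpha: the cleric, the knight, the troll | Station Beta: the bard, the mage, the orc, the paladin]
9. Pilot goes to Station Beta with the troll.  [Station Alpha: the cleric, the knight | Station Beta: the bard, the mage, the orc, the paladin, the troll]
10. Pilot goes back to Station Alpha alone.  [Station Alpha: the cleric, the knight | Station Beta: the bard, the mage, the orc, the paladin, the troll]
11. Pilot goes to Station Beta with the knight.  [Station Alpha: the cleric | Station Beta: the bard, the knight, the mage, the orc, the paladin, the troll]
12. Pilot goes back to Station Alpha alone.  [Station Alpha: the cleric | Station Beta: the bard, the knight, the mage, the orc, the paladin, the troll]
13. Pilot goes to Station Beta with the cleric.  [Station Alpha: — | Station Beta: the bard, the cleric, the knight, the mage, the orc, the paladin, the troll]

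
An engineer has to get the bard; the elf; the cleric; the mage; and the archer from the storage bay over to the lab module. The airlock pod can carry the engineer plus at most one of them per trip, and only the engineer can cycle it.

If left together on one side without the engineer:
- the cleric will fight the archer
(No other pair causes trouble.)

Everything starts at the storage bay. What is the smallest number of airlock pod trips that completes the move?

9

Counting alone: the engineer can take at most 1 across per trip to the lab module, so moving all 5 needs at least 5 loaded trips out, with a return between consecutive ones — at least 9 crossings.
The plan below uses exactly 9 crossings, so it is optimal:
1. Engineer goes to the lab module with the cleric.
2. Engineer goes back to the storage bay alone.
3. Engineer goes to the lab module with the bard.
4. Engineer goes back to the storage bay alone.
5. Engineer goes to the lab module with the elf.
6. Engineer goes back to the storage bay alone.
7. Engineer goes to the lab module with the mage.
8. Engineer goes back to the storage bay alone.
9. Engineer goes to the lab module with the archer.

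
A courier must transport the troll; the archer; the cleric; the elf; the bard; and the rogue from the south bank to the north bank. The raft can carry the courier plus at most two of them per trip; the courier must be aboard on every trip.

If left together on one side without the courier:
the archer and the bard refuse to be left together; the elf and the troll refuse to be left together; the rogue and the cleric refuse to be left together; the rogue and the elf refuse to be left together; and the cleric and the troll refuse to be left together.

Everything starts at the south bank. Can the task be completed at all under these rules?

No

Whatever the first load, the items left behind include a forbidden pair without the courier. No opening move is safe, so no plan exists.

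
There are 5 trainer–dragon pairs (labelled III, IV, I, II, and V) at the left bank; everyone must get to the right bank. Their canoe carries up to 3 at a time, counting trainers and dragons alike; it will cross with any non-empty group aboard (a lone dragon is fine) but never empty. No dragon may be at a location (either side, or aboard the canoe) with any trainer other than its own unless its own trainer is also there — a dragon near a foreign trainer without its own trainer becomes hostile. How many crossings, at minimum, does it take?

11

Counting alone: each trip to the right bank takes at most 3 across and each return brings at least 1 back, so after t trips out (and t−1 returns) at most 3t − (t−1) of the 10 are across; that first reaches 10 at t = 5, so at least 9 crossings are needed.
The safety rule pushes this higher. Following every safe sequence of crossings, the most of the 10 that can be at the right bank as the canoe arrives there on crossing 9 is 9 — never all 10.
So no plan with fewer than 11 crossings exists, and this one achieves 11:
1. dragon III and trainer III cross → the right bank.
2. trainer III crosses ← the left bank.
3. dragon I, dragon II, and dragon IV cross → the right bank.
4. dragon III crosses ← the left bank.
5. trainer I, trainer II, and trainer IV cross → the right bank.
6. dragon IV and trainer IV cross ← the left bank.
7. trainer III, trainer IV, and trainer V cross → the right bank.
8. dragon I crosses ← the left bank.
9. dragon III and dragon IV cross → the right bank.
10. dragon III crosses ← the left bank.
11. dragon I, dragon III, and dragon V cross → the right bank.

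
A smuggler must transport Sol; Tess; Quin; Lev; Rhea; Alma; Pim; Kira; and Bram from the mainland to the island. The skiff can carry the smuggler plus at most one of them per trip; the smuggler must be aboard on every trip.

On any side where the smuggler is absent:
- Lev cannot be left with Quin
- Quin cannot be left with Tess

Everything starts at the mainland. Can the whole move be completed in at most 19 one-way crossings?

Yes — this plan uses 19 crossings (≤ 19):
1. Smuggler goes to the island with Quin.  [the mainland: Alma, Bram, Kira, Lev, Pim, Rhea, Sol, Tess | the island: Quin]
2. Smuggler goes back to the mainland alone.  [the mainland: Alma, Bram, Kira, Lev, Pim, Rhea, Sol, Tess | the island: Quin]
3. Smuggler goes to the island with Sol.  [the mainland: Alma, Bram, Kira, Lev, Pim, Rhea, Tess | the island: Quin, Sol]
4. Smuggler goes back to the mainland alone.  [the mainland: Alma, Bram, Kira, Lev, Pim, Rhea, Tess | the island: Quin, Sol]
5. Smuggler goes to the island with Tess.  [the mainland: Alma, Bram, Kira, Lev, Pim, Rhea | the island: Quin, Sol, Tess]
6. Smuggler goes back to the mainland with Quin.  [the mainland: Alma, Bram, Kira, Lev, Pim, Quin, Rhea | the island: Sol, Tess]
7. Smuggler goes to the island with Lev.  [the mainland: Alma, Bram, Kira, Pim, Quin, Rhea | the island: Lev, Sol, Tess]
8. Smuggler goes back to the mainland alone.  [the mainland: Alma, Bram, Kira, Pim, Quin, Rhea | the island: Lev, Sol, Tess]
9. Smuggler goes to the island with Rhea.  [the mainland: Alma, Bram, Kira, Pim, Quin | the island: Lev, Rhea, Sol, Tess]
10. Smuggler goes back to the mainland alone.  [the mainland: Alma, Bram, Kira, Pim, Quin | the island: Lev, Rhea, Sol, Tess]
11. Smuggler goes to the island with Alma.  [the mainland: Bram, Kira, Pim, Quin | the island: Alma, Lev, Rhea, Sol, Tess]
12. Smuggler goes back to the mainland alone.  [the mainland: Bram, Kira, Pim, Quin | the island: Alma, Lev, Rhea, Sol, Tess]
13. Smuggler goes to the island with Pim.  [the mainland: Bram, Kira, Quin | the island: Alma, Lev, Pim, Rhea, Sol, Tess]
14. Smuggler goes back to the mainland alone.  [the mainland: Bram, Kira, Quin | the island: Alma, Lev, Pim, Rhea, Sol, Tess]
15. Smuggler goes to the island with Kira.  [the mainland: Bram, Quin | the island: Alma, Kira, Lev, Pim, Rhea, Sol, Tess]
16. Smuggler goes back to the mainland alone.  [the mainland: Bram, Quin | the island: Alma, Kira, Lev, Pim, Rhea, Sol, Tess]
17. Smuggler goes to the island with Bram.  [the mainland: Quin | the island: Alma, Bram, Kira, Lev, Pim, Rhea, Sol, Tess]
18. Smuggler goes back to the mainland alone.  [the mainland: Quin | the island: Alma, Bram, Kira, Lev, Pim, Rhea, Sol, Tess]
19. Smuggler goes to the island with Quin.  [the mainland: — | the island: Alma, Bram, Kira, Lev, Pim, Quin, Rhea, Sol, Tess]

Yes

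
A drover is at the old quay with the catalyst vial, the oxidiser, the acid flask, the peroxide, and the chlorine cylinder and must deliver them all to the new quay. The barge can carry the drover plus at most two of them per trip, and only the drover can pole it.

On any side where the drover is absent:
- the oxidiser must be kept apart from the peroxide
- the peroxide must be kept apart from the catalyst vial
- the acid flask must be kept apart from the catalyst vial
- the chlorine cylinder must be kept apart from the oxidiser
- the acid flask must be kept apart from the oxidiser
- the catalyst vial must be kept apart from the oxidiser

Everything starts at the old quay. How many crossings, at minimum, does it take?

7

Counting alone: the drover can take at most 2 across per trip to the new quay, so moving all 5 needs at least 3 loaded trips out, with a return between consecutive ones — at least 5 crossings.
The safety rule pushes this higher. Following every safe sequence of crossings, the most of the 5 that can be at the new quay as the barge arrives there on crossing 5 is 4 — never all 5.
So no plan with fewer than 7 crossings exists, and this one achieves 7:
1. Drover goes to the new quay with the catalyst vial and the oxidiser.
2. Drover goes back to the old quay with the catalyst vial.
3. Drover goes to the new quay with the catalyst vial and the chlorine cylinder.
4. Drover goes back to the old quay with the oxidiser.
5. Drover goes to the new quay with the acid flask and the peroxide.
6. Drover goes back to the old quay with the catalyst vial.
7. Drover goes to the new quay with the catalyst vial and the oxidiser.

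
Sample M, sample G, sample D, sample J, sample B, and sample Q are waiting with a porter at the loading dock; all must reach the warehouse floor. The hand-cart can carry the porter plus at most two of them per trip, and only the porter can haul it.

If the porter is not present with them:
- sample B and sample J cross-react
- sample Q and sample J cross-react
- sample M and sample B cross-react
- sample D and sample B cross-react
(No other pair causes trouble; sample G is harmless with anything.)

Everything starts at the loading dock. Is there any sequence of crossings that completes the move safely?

1. Porter goes to the warehouse floor with sample B and sample J.
2. Porter goes back to the loading dock with sample J.
3. Porter goes to the warehouse floor with sample J and sample M.
4. Porter goes back to the loading dock with sample B.
5. Porter goes to the warehouse floor with sample D and sample G.
6. Porter goes back to the loading dock alone.
7. Porter goes to the warehouse floor with sample B and sample Q.

Yes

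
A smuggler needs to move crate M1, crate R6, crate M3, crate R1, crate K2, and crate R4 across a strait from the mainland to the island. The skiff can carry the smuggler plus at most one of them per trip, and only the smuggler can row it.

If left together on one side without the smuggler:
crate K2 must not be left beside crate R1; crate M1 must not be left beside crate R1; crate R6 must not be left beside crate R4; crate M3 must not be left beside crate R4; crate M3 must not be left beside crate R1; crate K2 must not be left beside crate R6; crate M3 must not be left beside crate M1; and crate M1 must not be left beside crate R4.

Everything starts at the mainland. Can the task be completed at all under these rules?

Whatever the first load, the items left behind include a forbidden pair without the smuggler. No opening move is safe, so no plan exists.

No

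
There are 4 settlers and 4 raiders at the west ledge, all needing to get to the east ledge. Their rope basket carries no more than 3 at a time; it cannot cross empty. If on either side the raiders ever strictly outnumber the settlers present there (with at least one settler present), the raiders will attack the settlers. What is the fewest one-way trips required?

9

Counting alone: each trip to the east ledge takes at most 3 across and each return brings at least 1 back, so after t trips out (and t−1 returns) at most 3t − (t−1) of the 8 are across; that first reaches 8 at t = 4, so at least 7 crossings are needed.
The safety rule pushes this higher. Following every safe sequence of crossings, the most of the 8 that can be at the east ledge as the rope basket arrives there on crossing 7 is 7 — never all 8.
So no plan with fewer than 9 crossings exists, and this one achieves 9:
1. 2 raiders → the east ledge.  (the west ledge: 4S 2R; the east ledge: 0S 2R)
2. 1 raider ← the west ledge.  (the west ledge: 4S 3R; the east ledge: 0S 1R)
3. 3 raiders → the east ledge.  (the west ledge: 4S 0R; the east ledge: 0S 4R)
4. 1 raider ← the west ledge.  (the west ledge: 4S 1R; the east ledge: 0S 3R)
5. 3 settlers → the east ledge.  (the west ledge: 1S 1R; the east ledge: 3S 3R)
6. 1 settler and 1 raider ← the west ledge.  (the west ledge: 2S 2R; the east ledge: 2S 2R)
7. 2 settlers → the east ledge.  (the west ledge: 0S 2R; the east ledge: 4S 2R)
8. 1 raider ← the west ledge.  (the west ledge: 0S 3R; the east ledge: 4S 1R)
9. 3 raiders → the east ledge.  (the west ledge: 0S 0R; the east ledge: 4S 4R)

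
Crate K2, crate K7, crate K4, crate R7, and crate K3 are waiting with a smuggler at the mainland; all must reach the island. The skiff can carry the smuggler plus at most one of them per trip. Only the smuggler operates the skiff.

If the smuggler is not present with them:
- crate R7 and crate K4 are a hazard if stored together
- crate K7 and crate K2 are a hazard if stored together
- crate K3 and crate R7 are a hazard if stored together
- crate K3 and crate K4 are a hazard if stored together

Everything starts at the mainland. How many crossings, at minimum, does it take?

impossible

Whatever the first load, the items left behind include a forbidden pair without the smuggler. No opening move is safe, so no plan exists.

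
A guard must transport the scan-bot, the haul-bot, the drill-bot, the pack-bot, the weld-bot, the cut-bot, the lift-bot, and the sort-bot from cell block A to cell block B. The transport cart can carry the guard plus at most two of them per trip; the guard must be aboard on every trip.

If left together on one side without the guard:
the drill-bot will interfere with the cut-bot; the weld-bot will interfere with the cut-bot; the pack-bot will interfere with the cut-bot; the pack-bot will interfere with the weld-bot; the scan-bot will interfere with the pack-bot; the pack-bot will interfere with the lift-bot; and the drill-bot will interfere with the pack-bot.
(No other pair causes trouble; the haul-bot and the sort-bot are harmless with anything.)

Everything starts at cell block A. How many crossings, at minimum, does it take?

13

Counting alone: the guard can take at most 2 across per trip to cell block B, so moving all 8 needs at least 4 loaded trips out, with a return between consecutive ones — at least 7 crossings.
The safety rule pushes this higher. Following every safe sequence of crossings, the most of the 8 that can be at cell block B as the transport cart arrives there on crossings 7, 9, 11 is 5, 6, 7 respectively — never all 8.
So no plan with fewer than 13 crossings exists, and this one achieves 13:
1. Guard goes to cell block B with the cut-bot and the pack-bot.
2. Guard goes back to cell block A with the pack-bot.
3. Guard goes to cell block B with the pack-bot and the scan-bot.
4. Guard goes back to cell block A with the pack-bot.
5. Guard goes to cell block B with the haul-bot and the pack-bot.
6. Guard goes back to cell block A with the pack-bot.
7. Guard goes to cell block B with the lift-bot and the pack-bot.
8. Guard goes back to cell block A with the pack-bot.
9. Guard goes to cell block B with the drill-bot and the weld-bot.
10. Guard goes back to cell block A with the cut-bot.
11. Guard goes to cell block B with the pack-bot and the sort-bot.
12. Guard goes back to cell block A with the pack-bot.
13. Guard goes to cell block B with the cut-bot and the pack-bot.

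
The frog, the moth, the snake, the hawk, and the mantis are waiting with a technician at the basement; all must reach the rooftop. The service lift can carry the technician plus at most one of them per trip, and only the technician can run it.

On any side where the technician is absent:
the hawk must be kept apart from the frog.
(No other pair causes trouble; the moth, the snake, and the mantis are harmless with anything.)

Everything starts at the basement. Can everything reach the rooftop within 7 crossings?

Counting alone: the technician can take at most 1 across per trip to the rooftop, so moving all 5 needs at least 5 loaded trips out, with a return between consecutive ones — at least 9 crossings.
Since 7 < 9, 7 crossings cannot be enough. (The shortest complete plan in fact takes 9:)
1. Technician goes to the rooftop with the frog.
2. Technician goes back to the basement alone.
3. Technician goes to the rooftop with the moth.
4. Technician goes back to the basement alone.
5. Technician goes to the rooftop with the snake.
6. Technician goes back to the basement alone.
7. Technician goes to the rooftop with the mantis.
8. Technician goes back to the basement alone.
9. Technician goes to the rooftop with the hawk.

No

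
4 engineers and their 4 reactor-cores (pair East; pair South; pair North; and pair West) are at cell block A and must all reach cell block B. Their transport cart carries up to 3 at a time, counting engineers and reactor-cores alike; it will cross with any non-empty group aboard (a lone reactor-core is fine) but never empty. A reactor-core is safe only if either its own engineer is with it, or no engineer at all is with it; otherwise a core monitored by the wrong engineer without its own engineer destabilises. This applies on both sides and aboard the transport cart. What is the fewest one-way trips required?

9

Counting alone: each trip to cell block B takes at most 3 across and each return brings at least 1 back, so after t trips out (and t−1 returns) at most 3t − (t−1) of the 8 are across; that first reaches 8 at t = 4, so at least 7 crossings are needed.
The safety rule pushes this higher. Following every safe sequence of crossings, the most of the 8 that can be at cell block B as the transport cart arrives there on crossing 7 is 7 — never all 8.
So no plan with fewer than 9 crossings exists, and this one achieves 9:
1. engineer East and reactor-core East cross → cell block B.
2. engineer East crosses ← cell block A.
3. engineer East, engineer South, and reactor-core South cross → cell block B.
4. engineer East and reactor-core East cross ← cell block A.
5. engineer East, engineer North, and engineer West cross → cell block B.
6. reactor-core South crosses ← cell block A.
7. reactor-core East and reactor-core South cross → cell block B.
8. reactor-core East crosses ← cell block A.
9. reactor-core East, reactor-core North, and reactor-core West cross → cell block B.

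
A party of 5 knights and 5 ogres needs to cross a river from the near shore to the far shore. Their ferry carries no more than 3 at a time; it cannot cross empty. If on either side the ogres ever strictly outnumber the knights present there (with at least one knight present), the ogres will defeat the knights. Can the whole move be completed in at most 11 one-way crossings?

Yes — this plan uses 11 crossings (≤ 11):
1. 2 ogres → the far shore.  (the near shore: 5K 3O; the far shore: 0K 2O)
2. 1 ogre ← the near shore.  (the near shore: 5K 4O; the far shore: 0K 1O)
3. 3 ogres → the far shore.  (the near shore: 5K 1O; the far shore: 0K 4O)
4. 1 ogre ← the near shore.  (the near shore: 5K 2O; the far shore: 0K 3O)
5. 3 knights → the far shore.  (the near shore: 2K 2O; the far shore: 3K 3O)
6. 1 knight and 1 ogre ← the near shore.  (the near shore: 3K 3O; the far shore: 2K 2O)
7. 3 knights → the far shore.  (the near shore: 0K 3O; the far shore: 5K 2O)
8. 1 ogre ← the near shore.  (the near shore: 0K 4O; the far shore: 5K 1O)
9. 2 ogres → the far shore.  (the near shore: 0K 2O; the far shore: 5K 3O)
10. 1 ogre ← the near shore.  (the near shore: 0K 3O; the far shore: 5K 2O)
11. 3 ogres → the far shore.  (the near shore: 0K 0O; the far shore: 5K 5O)

Yes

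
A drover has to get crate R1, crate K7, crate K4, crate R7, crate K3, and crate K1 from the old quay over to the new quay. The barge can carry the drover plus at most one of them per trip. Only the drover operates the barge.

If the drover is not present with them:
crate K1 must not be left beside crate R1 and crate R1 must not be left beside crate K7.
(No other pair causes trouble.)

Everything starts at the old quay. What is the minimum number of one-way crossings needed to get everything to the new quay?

13

Counting alone: the drover can take at most 1 across per trip to the new quay, so moving all 6 needs at least 6 loaded trips out, with a return between consecutive ones — at least 11 crossings.
The safety rule pushes this higher. Following every safe sequence of crossings, the most of the 6 that can be at the new quay as the barge arrives there on crossing 11 is 5 — never all 6.
So no plan with fewer than 13 crossings exists, and this one achieves 13:
1. Drover goes to the new quay with crate R1.
2. Drover goes back to the old quay alone.
3. Drover goes to the new quay with crate K7.
4. Drover goes back to the old quay with crate R1.
5. Drover goes to the new quay with crate K1.
6. Drover goes back to the old quay alone.
7. Drover goes to the new quay with crate K4.
8. Drover goes back to the old quay alone.
9. Drover goes to the new quay with crate R7.
10. Drover goes back to the old quay alone.
11. Drover goes to the new quay with crate K3.
12. Drover goes back to the old quay alone.
13. Drover goes to the new quay with crate R1.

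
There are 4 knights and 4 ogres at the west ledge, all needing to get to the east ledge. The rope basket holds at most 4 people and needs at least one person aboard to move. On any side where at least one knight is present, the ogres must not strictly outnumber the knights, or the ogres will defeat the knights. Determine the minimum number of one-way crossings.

5

Counting alone: each trip to the east ledge takes at most 4 across and each return brings at least 1 back, so after t trips out (and t−1 returns) at most 4t − (t−1) of the 8 are across; that first reaches 8 at t = 3, so at least 5 crossings are needed.
The plan below uses exactly 5 crossings, so it is optimal:
1. 2 ogres → the east ledge.  (the west ledge: 4K 2O; the east ledge: 0K 2O)
2. 1 ogre ← the west ledge.  (the west ledge: 4K 3O; the east ledge: 0K 1O)
3. 4 knights → the east ledge.  (the west ledge: 0K 3O; the east ledge: 4K 1O)
4. 1 ogre ← the west ledge.  (the west ledge: 0K 4O; the east ledge: 4K 0O)
5. 4 ogres → the east ledge.  (the west ledge: 0K 0O; the east ledge: 4K 4O)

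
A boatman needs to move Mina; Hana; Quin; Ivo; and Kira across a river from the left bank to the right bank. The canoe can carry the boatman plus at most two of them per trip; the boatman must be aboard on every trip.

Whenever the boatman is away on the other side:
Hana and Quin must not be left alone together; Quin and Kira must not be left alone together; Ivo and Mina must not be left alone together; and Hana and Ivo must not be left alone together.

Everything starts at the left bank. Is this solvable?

1. Boatman goes to the right bank with Ivo and Quin.  [the left bank: Hana, Kira, Mina | the right bank: Ivo, Quin]
2. Boatman goes back to the left bank alone.  [the left bank: Hana, Kira, Mina | the right bank: Ivo, Quin]
3. Boatman goes to the right bank with Mina.  [the left bank: Hana, Kira | the right bank: Ivo, Mina, Quin]
4. Boatman goes back to the left bank with Ivo.  [the left bank: Hana, Ivo, Kira | the right bank: Mina, Quin]
5. Boatman goes to the right bank with Hana and Kira.  [the left bank: Ivo | the right bank: Hana, Kira, Mina, Quin]
6. Boatman goes back to the left bank with Quin.  [the left bank: Ivo, Quin | the right bank: Hana, Kira, Mina]
7. Boatman goes to the right bank with Ivo and Quin.  [the left bank: — | the right bank: Hana, Ivo, Kira, Mina, Quin]

Yes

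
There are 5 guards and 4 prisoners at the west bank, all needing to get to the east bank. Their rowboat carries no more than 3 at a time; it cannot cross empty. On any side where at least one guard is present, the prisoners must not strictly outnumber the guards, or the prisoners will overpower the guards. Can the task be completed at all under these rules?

Yes

1. 3 prisoners → the east bank.  (the west bank: 5G 1P; the east bank: 0G 3P)
2. 1 prisoner ← the west bank.  (the west bank: 5G 2P; the east bank: 0G 2P)
3. 3 guards → the east bank.  (the west bank: 2G 2P; the east bank: 3G 2P)
4. 1 guard ← the west bank.  (the west bank: 3G 2P; the east bank: 2G 2P)
5. 2 guards and 1 prisoner → the east bank.  (the west bank: 1G 1P; the east bank: 4G 3P)
6. 1 guard ← the west bank.  (the west bank: 2G 1P; the east bank: 3G 3P)
7. 2 guards and 1 prisoner → the east bank.  (the west bank: 0G 0P; the east bank: 5G 4P)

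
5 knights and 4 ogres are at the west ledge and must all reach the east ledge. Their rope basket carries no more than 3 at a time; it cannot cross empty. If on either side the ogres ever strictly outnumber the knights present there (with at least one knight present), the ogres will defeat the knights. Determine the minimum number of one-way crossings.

7

Counting alone: each trip to the east ledge takes at most 3 across and each return brings at least 1 back, so after t trips out (and t−1 returns) at most 3t − (t−1) of the 9 are across; that first reaches 9 at t = 4, so at least 7 crossings are needed.
The plan below uses exactly 7 crossings, so it is optimal:
1. 3 ogres → the east ledge.  (the west ledge: 5K 1O; the east ledge: 0K 3O)
2. 1 ogre ← the west ledge.  (the west ledge: 5K 2O; the east ledge: 0K 2O)
3. 3 knights → the east ledge.  (the west ledge: 2K 2O; the east ledge: 3K 2O)
4. 1 knight ← the west ledge.  (the west ledge: 3K 2O; the east ledge: 2K 2O)
5. 2 knights and 1 ogre → the east ledge.  (the west ledge: 1K 1O; the east ledge: 4K 3O)
6. 1 knight ← the west ledge.  (the west ledge: 2K 1O; the east ledge: 3K 3O)
7. 2 knights and 1 ogre → the east ledge.  (the west ledge: 0K 0O; the east ledge: 5K 4O)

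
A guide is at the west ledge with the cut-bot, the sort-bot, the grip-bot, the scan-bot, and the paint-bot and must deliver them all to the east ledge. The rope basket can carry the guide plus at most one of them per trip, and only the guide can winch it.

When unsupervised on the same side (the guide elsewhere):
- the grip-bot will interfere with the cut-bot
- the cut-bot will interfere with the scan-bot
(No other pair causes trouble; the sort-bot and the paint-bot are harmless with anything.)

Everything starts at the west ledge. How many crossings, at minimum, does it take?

11

Counting alone: the guide can take at most 1 across per trip to the east ledge, so moving all 5 needs at least 5 loaded trips out, with a return between consecutive ones — at least 9 crossings.
The safety rule pushes this higher. Following every safe sequence of crossings, the most of the 5 that can be at the east ledge as the rope basket arrives there on crossing 9 is 4 — never all 5.
So no plan with fewer than 11 crossings exists, and this one achieves 11:
1. Guide goes to the east ledge with the cut-bot.  [the west ledge: the grip-bot, the paint-bot, the scan-bot, the sort-bot | the east ledge: the cut-bot]
2. Guide goes back to the west ledge alone.  [the west ledge: the grip-bot, the paint-bot, the scan-bot, the sort-bot | the east ledge: the cut-bot]
3. Guide goes to the east ledge with the sort-bot.  [the west ledge: the grip-bot, the paint-bot, the scan-bot | the east ledge: the cut-bot, the sort-bot]
4. Guide goes back to the west ledge alone.  [the west ledge: the grip-bot, the paint-bot, the scan-bot | the east ledge: the cut-bot, the sort-bot]
5. Guide goes to the east ledge with the grip-bot.  [the west ledge: the paint-bot, the scan-bot | the east ledge: the cut-bot, the grip-bot, the sort-bot]
6. Guide goes back to the west ledge with the cut-bot.  [the west ledge: the cut-bot, the paint-bot, the scan-bot | the east ledge: the grip-bot, the sort-bot]
7. Guide goes to the east ledge with the scan-bot.  [the west ledge: the cut-bot, the paint-bot | the east ledge: the grip-bot, the scan-bot, the sort-bot]
8. Guide goes back to the west ledge alone.  [the west ledge: the cut-bot, the paint-bot | the east ledge: the grip-bot, the scan-bot, the sort-bot]
9. Guide goes to the east ledge with the paint-bot.  [the west ledge: the cut-bot | the east ledge: the grip-bot, the paint-bot, the scan-bot, the sort-bot]
10. Guide goes back to the west ledge alone.  [the west ledge: the cut-bot | the east ledge: the grip-bot, the paint-bot, the scan-bot, the sort-bot]
11. Guide goes to the east ledge with the cut-bot.  [the west ledge: — | the east ledge: the cut-bot, the grip-bot, the paint-bot, the scan-bot, the sort-bot]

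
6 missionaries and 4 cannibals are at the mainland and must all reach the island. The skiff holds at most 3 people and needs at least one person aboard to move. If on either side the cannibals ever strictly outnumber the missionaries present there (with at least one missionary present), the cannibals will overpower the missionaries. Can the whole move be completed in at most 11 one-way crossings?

Yes

Yes — this plan uses 9 crossings (≤ 11):
1. 2 cannibals → the island.  (the mainland: 6M 2C; the island: 0M 2C)
2. 1 cannibal ← the mainland.  (the mainland: 6M 3C; the island: 0M 1C)
3. 3 cannibals → the island.  (the mainland: 6M 0C; the island: 0M 4C)
4. 1 cannibal ← the mainland.  (the mainland: 6M 1C; the island: 0M 3C)
5. 3 missionaries → the island.  (the mainland: 3M 1C; the island: 3M 3C)
6. 1 cannibal ← the mainland.  (the mainland: 3M 2C; the island: 3M 2C)
7. 1 missionary and 2 cannibals → the island.  (the mainland: 2M 0C; the island: 4M 4C)
8. 1 cannibal ← the mainland.  (the mainland: 2M 1C; the island: 4M 3C)
9. 2 missionaries and 1 cannibal → the island.  (the mainland: 0M 0C; the island: 6M 4C)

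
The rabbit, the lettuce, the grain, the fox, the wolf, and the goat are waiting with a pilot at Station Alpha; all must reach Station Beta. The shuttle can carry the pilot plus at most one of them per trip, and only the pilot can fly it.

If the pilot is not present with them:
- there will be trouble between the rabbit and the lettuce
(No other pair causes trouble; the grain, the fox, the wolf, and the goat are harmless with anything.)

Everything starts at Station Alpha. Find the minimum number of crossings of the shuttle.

Counting alone: the pilot can take at most 1 across per trip to Station Beta, so moving all 6 needs at least 6 loaded trips out, with a return between consecutive ones — at least 11 crossings.
The plan below uses exactly 11 crossings, so it is optimal:
1. Pilot goes to Station Beta with the rabbit.  [Station Alpha: the fox, the goat, the grain, the lettuce, the wolf | Station Beta: the rabbit]
2. Pilot goes back to Station Alpha alone.  [Station Alpha: the fox, the goat, the grain, the lettuce, the wolf | Station Beta: the rabbit]
3. Pilot goes to Station Beta with the grain.  [Station Alpha: the fox, the goat, the lettuce, the wolf | Station Beta: the grain, the rabbit]
4. Pilot goes back to Station Alpha alone.  [Station Alpha: the fox, the goat, the lettuce, the wolf | Station Beta: the grain, the rabbit]
5. Pilot goes to Station Beta with the fox.  [Station Alpha: the goat, the lettuce, the wolf | Station Beta: the fox, the grain, the rabbit]
6. Pilot goes back to Station Alpha alone.  [Station Alpha: the goat, the lettuce, the wolf | Station Beta: the fox, the grain, the rabbit]
7. Pilot goes to Station Beta with the wolf.  [Station Alpha: the goat, the lettuce | Station Beta: the fox, the grain, the rabbit, the wolf]
8. Pilot goes back to Station Alpha alone.  [Station Alpha: the goat, the lettuce | Station Beta: the fox, the grain, the rabbit, the wolf]
9. Pilot goes to Station Beta with the goat.  [Station Alpha: the lettuce | Station Beta: the fox, the goat, the grain, the rabbit, the wolf]
10. Pilot goes back to Station Alpha alone.  [Station Alpha: the lettuce | Station Beta: the fox, the goat, the grain, the rabbit, the wolf]
11. Pilot goes to Station Beta with the lettuce.  [Station Alpha: — | Station Beta: the fox, the goat, the grain, the lettuce, the rabbit, the wolf]

11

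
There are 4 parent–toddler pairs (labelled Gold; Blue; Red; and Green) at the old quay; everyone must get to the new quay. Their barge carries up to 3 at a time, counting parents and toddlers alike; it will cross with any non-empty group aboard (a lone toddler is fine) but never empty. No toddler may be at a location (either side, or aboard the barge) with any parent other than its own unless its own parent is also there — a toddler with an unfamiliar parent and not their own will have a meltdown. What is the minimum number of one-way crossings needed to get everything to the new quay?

Counting alone: each trip to the new quay takes at most 3 across and each return brings at least 1 back, so after t trips out (and t−1 returns) at most 3t − (t−1) of the 8 are across; that first reaches 8 at t = 4, so at least 7 crossings are needed.
The safety rule pushes this higher. Following every safe sequence of crossings, the most of the 8 that can be at the new quay as the barge arrives there on crossing 7 is 7 — never all 8.
So no plan with fewer than 9 crossings exists, and this one achieves 9:
1. parent Gold and toddler Gold cross → the new quay.
2. parent Gold crosses ← the old quay.
3. parent Blue, parent Gold, and toddler Blue cross → the new quay.
4. parent Gold and toddler Gold cross ← the old quay.
5. parent Gold, parent Green, and parent Red cross → the new quay.
6. toddler Blue crosses ← the old quay.
7. toddler Blue and toddler Gold cross → the new quay.
8. toddler Gold crosses ← the old quay.
9. toddler Gold, toddler Green, and toddler Red cross → the new quay.

9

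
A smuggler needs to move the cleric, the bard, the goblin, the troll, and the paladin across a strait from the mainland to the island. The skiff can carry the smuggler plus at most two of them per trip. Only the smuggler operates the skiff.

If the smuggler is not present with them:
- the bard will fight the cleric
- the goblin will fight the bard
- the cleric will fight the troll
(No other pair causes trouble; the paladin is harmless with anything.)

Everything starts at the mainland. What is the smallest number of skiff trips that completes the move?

Counting alone: the smuggler can take at most 2 across per trip to the island, so moving all 5 needs at least 3 loaded trips out, with a return between consecutive ones — at least 5 crossings.
The plan below uses exactly 5 crossings, so it is optimal:
1. Smuggler goes to the island with the bard and the cleric.
2. Smuggler goes back to the mainland with the cleric.
3. Smuggler goes to the island with the paladin and the troll.
4. Smuggler goes back to the mainland alone.
5. Smuggler goes to the island with the cleric and the goblin.

5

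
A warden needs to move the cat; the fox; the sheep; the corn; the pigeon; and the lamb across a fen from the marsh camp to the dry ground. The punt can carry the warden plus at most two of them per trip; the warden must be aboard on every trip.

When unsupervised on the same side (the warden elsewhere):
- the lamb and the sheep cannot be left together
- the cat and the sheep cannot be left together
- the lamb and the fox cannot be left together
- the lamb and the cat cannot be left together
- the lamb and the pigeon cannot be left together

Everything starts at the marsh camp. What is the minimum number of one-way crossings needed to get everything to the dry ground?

Counting alone: the warden can take at most 2 across per trip to the dry ground, so moving all 6 needs at least 3 loaded trips out, with a return between consecutive ones — at least 5 crossings.
The safety rule pushes this higher. Following every safe sequence of crossings, the most of the 6 that can be at the dry ground as the punt arrives there on crossings 5, 7 is 4, 5 respectively — never all 6.
So no plan with fewer than 9 crossings exists, and this one achieves 9:
1. Warden goes to the dry ground with the cat and the lamb.  [the marsh camp: the corn, the fox, the pigeon, the sheep | the dry ground: the cat, the lamb]
2. Warden goes back to the marsh camp with the cat.  [the marsh camp: the cat, the corn, the fox, the pigeon, the sheep | the dry ground: the lamb]
3. Warden goes to the dry ground with the cat and the fox.  [the marsh camp: the corn, the pigeon, the sheep | the dry ground: the cat, the fox, the lamb]
4. Warden goes back to the marsh camp with the lamb.  [the marsh camp: the corn, the lamb, the pigeon, the sheep | the dry ground: the cat, the fox]
5. Warden goes to the dry ground with the pigeon and the sheep.  [the marsh camp: the corn, the lamb | the dry ground: the cat, the fox, the pigeon, the sheep]
6. Warden goes back to the marsh camp with the cat.  [the marsh camp: the cat, the corn, the lamb | the dry ground: the fox, the pigeon, the sheep]
7. Warden goes to the dry ground with the cat and the corn.  [the marsh camp: the lamb | the dry ground: the cat, the corn, the fox, the pigeon, the sheep]
8. Warden goes back to the marsh camp with the cat.  [the marsh camp: the cat, the lamb | the dry ground: the corn, the fox, the pigeon, the sheep]
9. Warden goes to the dry ground with the cat and the lamb.  [the marsh camp: — | the dry ground: the cat, the corn, the fox, the lamb, the pigeon, the sheep]

9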